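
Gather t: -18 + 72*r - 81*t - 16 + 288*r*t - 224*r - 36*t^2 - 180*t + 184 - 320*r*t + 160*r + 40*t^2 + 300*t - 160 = 8*r + 4*t^2 + t*(39 - 32*r) - 10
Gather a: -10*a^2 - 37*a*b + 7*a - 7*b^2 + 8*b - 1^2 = -10*a^2 + a*(7 - 37*b) - 7*b^2 + 8*b - 1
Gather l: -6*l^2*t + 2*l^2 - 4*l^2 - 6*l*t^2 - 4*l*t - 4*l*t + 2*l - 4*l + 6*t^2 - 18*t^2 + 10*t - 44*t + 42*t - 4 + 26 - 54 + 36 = l^2*(-6*t - 2) + l*(-6*t^2 - 8*t - 2) - 12*t^2 + 8*t + 4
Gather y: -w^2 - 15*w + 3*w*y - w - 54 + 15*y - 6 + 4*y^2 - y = -w^2 - 16*w + 4*y^2 + y*(3*w + 14) - 60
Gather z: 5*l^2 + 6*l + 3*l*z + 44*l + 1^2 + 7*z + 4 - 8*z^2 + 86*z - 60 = 5*l^2 + 50*l - 8*z^2 + z*(3*l + 93) - 55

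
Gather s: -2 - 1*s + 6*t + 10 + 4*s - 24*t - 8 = 3*s - 18*t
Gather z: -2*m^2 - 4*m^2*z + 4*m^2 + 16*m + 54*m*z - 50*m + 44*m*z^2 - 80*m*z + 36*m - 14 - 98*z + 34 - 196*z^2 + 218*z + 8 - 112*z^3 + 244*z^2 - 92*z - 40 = 2*m^2 + 2*m - 112*z^3 + z^2*(44*m + 48) + z*(-4*m^2 - 26*m + 28) - 12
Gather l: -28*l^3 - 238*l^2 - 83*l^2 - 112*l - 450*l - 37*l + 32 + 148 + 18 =-28*l^3 - 321*l^2 - 599*l + 198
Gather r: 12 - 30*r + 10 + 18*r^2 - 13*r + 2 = 18*r^2 - 43*r + 24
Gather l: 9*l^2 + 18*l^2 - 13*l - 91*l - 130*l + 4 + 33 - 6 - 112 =27*l^2 - 234*l - 81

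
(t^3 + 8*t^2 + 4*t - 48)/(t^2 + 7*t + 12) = (t^2 + 4*t - 12)/(t + 3)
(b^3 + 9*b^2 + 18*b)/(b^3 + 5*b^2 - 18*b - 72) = b/(b - 4)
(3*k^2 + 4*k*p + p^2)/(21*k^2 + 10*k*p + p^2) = (k + p)/(7*k + p)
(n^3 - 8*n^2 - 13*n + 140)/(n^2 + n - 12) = (n^2 - 12*n + 35)/(n - 3)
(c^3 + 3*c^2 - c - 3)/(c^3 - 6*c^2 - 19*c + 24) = (c + 1)/(c - 8)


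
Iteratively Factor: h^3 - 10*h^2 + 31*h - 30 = (h - 5)*(h^2 - 5*h + 6) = (h - 5)*(h - 2)*(h - 3)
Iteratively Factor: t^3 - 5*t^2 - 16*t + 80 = (t - 4)*(t^2 - t - 20) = (t - 4)*(t + 4)*(t - 5)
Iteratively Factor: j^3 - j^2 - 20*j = (j - 5)*(j^2 + 4*j) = (j - 5)*(j + 4)*(j)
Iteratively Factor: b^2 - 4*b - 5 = (b - 5)*(b + 1)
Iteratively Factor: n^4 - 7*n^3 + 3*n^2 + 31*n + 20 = (n + 1)*(n^3 - 8*n^2 + 11*n + 20) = (n - 5)*(n + 1)*(n^2 - 3*n - 4) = (n - 5)*(n + 1)^2*(n - 4)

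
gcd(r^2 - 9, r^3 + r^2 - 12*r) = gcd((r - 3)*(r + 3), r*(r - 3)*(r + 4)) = r - 3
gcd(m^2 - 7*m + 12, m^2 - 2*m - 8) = m - 4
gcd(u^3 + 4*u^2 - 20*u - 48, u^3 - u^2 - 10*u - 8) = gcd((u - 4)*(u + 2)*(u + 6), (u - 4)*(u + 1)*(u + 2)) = u^2 - 2*u - 8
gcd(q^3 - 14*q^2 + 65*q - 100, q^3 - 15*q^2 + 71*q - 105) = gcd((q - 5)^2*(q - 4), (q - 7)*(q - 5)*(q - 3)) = q - 5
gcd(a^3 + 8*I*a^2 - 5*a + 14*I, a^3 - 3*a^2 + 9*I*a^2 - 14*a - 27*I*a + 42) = a^2 + 9*I*a - 14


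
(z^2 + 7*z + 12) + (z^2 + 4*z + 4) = 2*z^2 + 11*z + 16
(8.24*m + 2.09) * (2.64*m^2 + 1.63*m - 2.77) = 21.7536*m^3 + 18.9488*m^2 - 19.4181*m - 5.7893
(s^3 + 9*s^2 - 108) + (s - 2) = s^3 + 9*s^2 + s - 110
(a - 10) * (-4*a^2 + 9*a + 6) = -4*a^3 + 49*a^2 - 84*a - 60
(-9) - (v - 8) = -v - 1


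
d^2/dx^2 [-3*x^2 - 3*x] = -6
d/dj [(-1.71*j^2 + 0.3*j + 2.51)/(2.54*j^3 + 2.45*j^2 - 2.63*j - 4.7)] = (4.3434*j^4 - 1.524*j^3 - 15.3639*j^2 + 3.775*j + 5.1913)/(6.4516*j^6 + 12.446*j^5 - 7.3579*j^4 - 36.763*j^3 - 16.1131*j^2 + 24.722*j + 22.09)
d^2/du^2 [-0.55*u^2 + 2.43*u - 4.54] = -1.10000000000000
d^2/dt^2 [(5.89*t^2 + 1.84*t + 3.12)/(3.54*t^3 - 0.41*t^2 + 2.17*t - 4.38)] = (147.622248*t^6 + 138.348864*t^5 + 181.684836*t^4 + 1188.935154*t^3 + 425.841372*t^2 + 253.776528*t + 279.146904)/(44.361864*t^9 - 15.413868*t^8 + 83.365938*t^7 - 183.631373*t^6 + 89.245641*t^5 - 209.878485*t^4 + 237.337957*t^3 - 85.471758*t^2 + 124.890444*t - 84.027672)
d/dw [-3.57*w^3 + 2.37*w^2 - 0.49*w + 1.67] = -10.71*w^2 + 4.74*w - 0.49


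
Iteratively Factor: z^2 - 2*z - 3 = (z + 1)*(z - 3)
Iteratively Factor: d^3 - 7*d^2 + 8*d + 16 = (d - 4)*(d^2 - 3*d - 4) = (d - 4)*(d + 1)*(d - 4)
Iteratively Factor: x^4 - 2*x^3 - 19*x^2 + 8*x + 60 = (x + 3)*(x^3 - 5*x^2 - 4*x + 20) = (x - 5)*(x + 3)*(x^2 - 4) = (x - 5)*(x + 2)*(x + 3)*(x - 2)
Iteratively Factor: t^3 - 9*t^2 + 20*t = (t)*(t^2 - 9*t + 20) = t*(t - 5)*(t - 4)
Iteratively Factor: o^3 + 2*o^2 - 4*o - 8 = (o + 2)*(o^2 - 4) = (o - 2)*(o + 2)*(o + 2)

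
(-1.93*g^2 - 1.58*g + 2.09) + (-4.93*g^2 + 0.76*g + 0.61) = -6.86*g^2 - 0.82*g + 2.7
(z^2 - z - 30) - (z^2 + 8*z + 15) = -9*z - 45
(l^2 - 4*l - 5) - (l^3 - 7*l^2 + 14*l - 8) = -l^3 + 8*l^2 - 18*l + 3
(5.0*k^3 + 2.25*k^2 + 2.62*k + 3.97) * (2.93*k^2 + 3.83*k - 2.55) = 14.65*k^5 + 25.7425*k^4 + 3.5441*k^3 + 15.9292*k^2 + 8.5241*k - 10.1235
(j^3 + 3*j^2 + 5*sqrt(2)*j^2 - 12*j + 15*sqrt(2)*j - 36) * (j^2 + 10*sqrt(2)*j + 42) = j^5 + 3*j^4 + 15*sqrt(2)*j^4 + 45*sqrt(2)*j^3 + 130*j^3 + 90*sqrt(2)*j^2 + 390*j^2 - 504*j + 270*sqrt(2)*j - 1512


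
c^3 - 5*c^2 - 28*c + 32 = (c - 8)*(c - 1)*(c + 4)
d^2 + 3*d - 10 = (d - 2)*(d + 5)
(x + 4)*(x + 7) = x^2 + 11*x + 28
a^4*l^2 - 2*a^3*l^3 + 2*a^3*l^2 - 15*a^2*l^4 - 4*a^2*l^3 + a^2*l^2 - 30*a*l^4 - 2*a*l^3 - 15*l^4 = (a - 5*l)*(a + 3*l)*(a*l + l)^2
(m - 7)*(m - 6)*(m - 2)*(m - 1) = m^4 - 16*m^3 + 83*m^2 - 152*m + 84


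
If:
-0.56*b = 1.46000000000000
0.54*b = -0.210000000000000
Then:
No Solution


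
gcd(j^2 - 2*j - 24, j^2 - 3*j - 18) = j - 6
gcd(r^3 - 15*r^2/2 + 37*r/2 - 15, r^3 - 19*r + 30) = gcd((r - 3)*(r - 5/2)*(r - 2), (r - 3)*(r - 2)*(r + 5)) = r^2 - 5*r + 6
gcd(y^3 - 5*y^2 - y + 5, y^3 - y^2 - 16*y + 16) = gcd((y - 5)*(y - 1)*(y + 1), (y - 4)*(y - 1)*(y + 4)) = y - 1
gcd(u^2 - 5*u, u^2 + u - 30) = u - 5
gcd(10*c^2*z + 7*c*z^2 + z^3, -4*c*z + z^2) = z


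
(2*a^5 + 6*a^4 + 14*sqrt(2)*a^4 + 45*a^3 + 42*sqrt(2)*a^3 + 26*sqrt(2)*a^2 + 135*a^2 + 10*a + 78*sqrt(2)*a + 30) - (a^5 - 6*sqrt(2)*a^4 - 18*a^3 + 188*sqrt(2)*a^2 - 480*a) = a^5 + 6*a^4 + 20*sqrt(2)*a^4 + 42*sqrt(2)*a^3 + 63*a^3 - 162*sqrt(2)*a^2 + 135*a^2 + 78*sqrt(2)*a + 490*a + 30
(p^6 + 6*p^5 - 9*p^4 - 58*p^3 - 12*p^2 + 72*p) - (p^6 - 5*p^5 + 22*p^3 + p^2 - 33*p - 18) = 11*p^5 - 9*p^4 - 80*p^3 - 13*p^2 + 105*p + 18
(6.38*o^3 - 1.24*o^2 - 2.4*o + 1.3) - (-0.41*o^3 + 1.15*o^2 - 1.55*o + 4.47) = 6.79*o^3 - 2.39*o^2 - 0.85*o - 3.17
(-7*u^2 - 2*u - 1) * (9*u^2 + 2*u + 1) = -63*u^4 - 32*u^3 - 20*u^2 - 4*u - 1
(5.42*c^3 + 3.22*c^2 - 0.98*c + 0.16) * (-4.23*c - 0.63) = -22.9266*c^4 - 17.0352*c^3 + 2.1168*c^2 - 0.0594000000000001*c - 0.1008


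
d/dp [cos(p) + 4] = -sin(p)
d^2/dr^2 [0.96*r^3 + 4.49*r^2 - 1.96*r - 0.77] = 5.76*r + 8.98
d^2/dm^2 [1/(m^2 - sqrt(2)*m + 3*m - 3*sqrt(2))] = 2*(-m^2 - 3*m + sqrt(2)*m + (2*m - sqrt(2) + 3)^2 + 3*sqrt(2))/(m^2 - sqrt(2)*m + 3*m - 3*sqrt(2))^3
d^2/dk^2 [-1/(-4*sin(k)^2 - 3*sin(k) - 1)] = (-64*sin(k)^4 - 36*sin(k)^3 + 103*sin(k)^2 + 75*sin(k) + 10)/(4*sin(k)^2 + 3*sin(k) + 1)^3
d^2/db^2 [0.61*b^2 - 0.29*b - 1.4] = 1.22000000000000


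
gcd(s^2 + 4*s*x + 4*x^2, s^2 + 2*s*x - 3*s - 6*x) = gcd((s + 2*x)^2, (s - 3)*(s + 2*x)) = s + 2*x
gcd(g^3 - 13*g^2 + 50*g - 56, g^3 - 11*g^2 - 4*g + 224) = g - 7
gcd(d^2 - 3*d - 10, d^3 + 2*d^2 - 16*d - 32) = d + 2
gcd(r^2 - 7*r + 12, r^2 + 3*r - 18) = r - 3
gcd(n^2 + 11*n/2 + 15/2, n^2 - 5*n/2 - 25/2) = n + 5/2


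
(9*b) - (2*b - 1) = 7*b + 1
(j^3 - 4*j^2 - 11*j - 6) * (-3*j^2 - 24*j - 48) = -3*j^5 - 12*j^4 + 81*j^3 + 474*j^2 + 672*j + 288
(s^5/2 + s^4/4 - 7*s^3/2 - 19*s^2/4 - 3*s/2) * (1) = s^5/2 + s^4/4 - 7*s^3/2 - 19*s^2/4 - 3*s/2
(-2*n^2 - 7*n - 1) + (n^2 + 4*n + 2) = -n^2 - 3*n + 1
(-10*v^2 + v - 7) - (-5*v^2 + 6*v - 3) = -5*v^2 - 5*v - 4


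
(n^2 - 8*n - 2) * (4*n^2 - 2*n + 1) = 4*n^4 - 34*n^3 + 9*n^2 - 4*n - 2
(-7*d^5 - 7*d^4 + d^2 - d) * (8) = -56*d^5 - 56*d^4 + 8*d^2 - 8*d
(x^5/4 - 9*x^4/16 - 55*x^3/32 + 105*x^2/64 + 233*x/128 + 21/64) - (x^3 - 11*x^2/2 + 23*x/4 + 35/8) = x^5/4 - 9*x^4/16 - 87*x^3/32 + 457*x^2/64 - 503*x/128 - 259/64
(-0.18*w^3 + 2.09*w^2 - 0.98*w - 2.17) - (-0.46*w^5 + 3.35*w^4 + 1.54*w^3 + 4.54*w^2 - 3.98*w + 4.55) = 0.46*w^5 - 3.35*w^4 - 1.72*w^3 - 2.45*w^2 + 3.0*w - 6.72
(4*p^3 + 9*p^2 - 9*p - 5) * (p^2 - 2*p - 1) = 4*p^5 + p^4 - 31*p^3 + 4*p^2 + 19*p + 5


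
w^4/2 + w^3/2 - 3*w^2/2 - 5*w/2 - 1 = (w/2 + 1/2)*(w - 2)*(w + 1)^2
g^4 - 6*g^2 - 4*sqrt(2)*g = g*(g - 2*sqrt(2))*(g + sqrt(2))^2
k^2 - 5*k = k*(k - 5)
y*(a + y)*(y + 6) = a*y^2 + 6*a*y + y^3 + 6*y^2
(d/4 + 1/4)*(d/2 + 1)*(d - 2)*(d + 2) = d^4/8 + 3*d^3/8 - d^2/4 - 3*d/2 - 1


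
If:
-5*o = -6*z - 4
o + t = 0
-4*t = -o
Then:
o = 0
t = 0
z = -2/3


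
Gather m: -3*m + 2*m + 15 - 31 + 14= -m - 2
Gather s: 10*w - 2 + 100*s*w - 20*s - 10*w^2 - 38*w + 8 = s*(100*w - 20) - 10*w^2 - 28*w + 6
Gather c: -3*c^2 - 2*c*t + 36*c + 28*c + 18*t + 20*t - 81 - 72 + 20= -3*c^2 + c*(64 - 2*t) + 38*t - 133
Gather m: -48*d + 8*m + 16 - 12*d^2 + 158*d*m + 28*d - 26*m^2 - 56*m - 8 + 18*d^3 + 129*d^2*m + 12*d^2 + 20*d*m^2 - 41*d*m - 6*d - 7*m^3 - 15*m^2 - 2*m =18*d^3 - 26*d - 7*m^3 + m^2*(20*d - 41) + m*(129*d^2 + 117*d - 50) + 8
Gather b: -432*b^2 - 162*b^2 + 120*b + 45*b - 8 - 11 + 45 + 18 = -594*b^2 + 165*b + 44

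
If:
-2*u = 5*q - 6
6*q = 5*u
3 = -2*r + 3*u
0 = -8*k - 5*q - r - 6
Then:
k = -741/592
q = 30/37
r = -3/74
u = 36/37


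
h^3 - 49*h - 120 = (h - 8)*(h + 3)*(h + 5)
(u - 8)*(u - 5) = u^2 - 13*u + 40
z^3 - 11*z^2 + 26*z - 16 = (z - 8)*(z - 2)*(z - 1)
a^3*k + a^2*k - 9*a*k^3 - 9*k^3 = (a - 3*k)*(a + 3*k)*(a*k + k)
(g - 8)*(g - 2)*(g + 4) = g^3 - 6*g^2 - 24*g + 64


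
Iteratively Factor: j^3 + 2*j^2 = (j + 2)*(j^2) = j*(j + 2)*(j)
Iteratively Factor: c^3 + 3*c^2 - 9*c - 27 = (c - 3)*(c^2 + 6*c + 9) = (c - 3)*(c + 3)*(c + 3)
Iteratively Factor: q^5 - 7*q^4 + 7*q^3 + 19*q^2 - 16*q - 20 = (q - 2)*(q^4 - 5*q^3 - 3*q^2 + 13*q + 10) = (q - 2)*(q + 1)*(q^3 - 6*q^2 + 3*q + 10) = (q - 2)*(q + 1)^2*(q^2 - 7*q + 10) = (q - 5)*(q - 2)*(q + 1)^2*(q - 2)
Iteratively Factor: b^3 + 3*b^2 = (b)*(b^2 + 3*b) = b*(b + 3)*(b)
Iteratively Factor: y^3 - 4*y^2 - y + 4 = (y + 1)*(y^2 - 5*y + 4) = (y - 1)*(y + 1)*(y - 4)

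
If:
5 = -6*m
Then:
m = -5/6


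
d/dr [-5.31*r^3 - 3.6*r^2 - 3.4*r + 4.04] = -15.93*r^2 - 7.2*r - 3.4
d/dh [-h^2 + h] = 1 - 2*h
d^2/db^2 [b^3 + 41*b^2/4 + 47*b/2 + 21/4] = 6*b + 41/2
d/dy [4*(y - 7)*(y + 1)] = 8*y - 24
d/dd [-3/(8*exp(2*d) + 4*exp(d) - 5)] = (48*exp(d) + 12)*exp(d)/(8*exp(2*d) + 4*exp(d) - 5)^2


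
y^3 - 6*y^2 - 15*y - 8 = (y - 8)*(y + 1)^2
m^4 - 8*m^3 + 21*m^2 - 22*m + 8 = (m - 4)*(m - 2)*(m - 1)^2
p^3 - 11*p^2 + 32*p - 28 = (p - 7)*(p - 2)^2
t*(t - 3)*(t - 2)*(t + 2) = t^4 - 3*t^3 - 4*t^2 + 12*t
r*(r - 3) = r^2 - 3*r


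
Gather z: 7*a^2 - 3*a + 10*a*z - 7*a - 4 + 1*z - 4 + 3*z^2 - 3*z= 7*a^2 - 10*a + 3*z^2 + z*(10*a - 2) - 8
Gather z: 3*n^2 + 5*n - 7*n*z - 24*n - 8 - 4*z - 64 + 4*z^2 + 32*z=3*n^2 - 19*n + 4*z^2 + z*(28 - 7*n) - 72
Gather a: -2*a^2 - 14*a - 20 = -2*a^2 - 14*a - 20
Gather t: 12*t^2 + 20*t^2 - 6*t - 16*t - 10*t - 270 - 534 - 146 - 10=32*t^2 - 32*t - 960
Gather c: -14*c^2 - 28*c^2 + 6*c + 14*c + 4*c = -42*c^2 + 24*c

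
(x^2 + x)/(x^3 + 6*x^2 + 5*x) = 1/(x + 5)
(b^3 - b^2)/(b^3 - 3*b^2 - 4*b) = b*(1 - b)/(-b^2 + 3*b + 4)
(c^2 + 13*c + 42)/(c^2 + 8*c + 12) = (c + 7)/(c + 2)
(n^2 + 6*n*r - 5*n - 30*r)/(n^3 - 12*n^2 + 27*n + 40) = (n + 6*r)/(n^2 - 7*n - 8)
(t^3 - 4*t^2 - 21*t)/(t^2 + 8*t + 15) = t*(t - 7)/(t + 5)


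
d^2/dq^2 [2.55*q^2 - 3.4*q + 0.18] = 5.10000000000000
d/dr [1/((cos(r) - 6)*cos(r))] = 2*(cos(r) - 3)*sin(r)/((cos(r) - 6)^2*cos(r)^2)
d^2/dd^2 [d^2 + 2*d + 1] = 2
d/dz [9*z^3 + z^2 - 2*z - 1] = 27*z^2 + 2*z - 2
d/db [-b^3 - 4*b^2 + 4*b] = -3*b^2 - 8*b + 4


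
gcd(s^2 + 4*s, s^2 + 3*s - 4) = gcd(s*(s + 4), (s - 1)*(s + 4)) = s + 4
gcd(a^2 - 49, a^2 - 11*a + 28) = a - 7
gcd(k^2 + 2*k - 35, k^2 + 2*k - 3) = 1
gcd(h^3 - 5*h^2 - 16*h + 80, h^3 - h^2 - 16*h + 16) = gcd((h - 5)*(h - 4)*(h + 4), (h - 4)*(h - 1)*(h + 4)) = h^2 - 16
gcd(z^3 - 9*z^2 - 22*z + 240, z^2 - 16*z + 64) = z - 8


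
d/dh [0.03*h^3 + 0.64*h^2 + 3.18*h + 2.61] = 0.09*h^2 + 1.28*h + 3.18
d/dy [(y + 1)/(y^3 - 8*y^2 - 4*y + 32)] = (y^3 - 8*y^2 - 4*y + (y + 1)*(-3*y^2 + 16*y + 4) + 32)/(y^3 - 8*y^2 - 4*y + 32)^2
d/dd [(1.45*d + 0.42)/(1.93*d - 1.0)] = (2.2606 - 4.362958*d)/(1.93*d - 1.0)^3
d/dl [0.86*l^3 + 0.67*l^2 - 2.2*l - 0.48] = 2.58*l^2 + 1.34*l - 2.2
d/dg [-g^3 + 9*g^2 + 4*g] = -3*g^2 + 18*g + 4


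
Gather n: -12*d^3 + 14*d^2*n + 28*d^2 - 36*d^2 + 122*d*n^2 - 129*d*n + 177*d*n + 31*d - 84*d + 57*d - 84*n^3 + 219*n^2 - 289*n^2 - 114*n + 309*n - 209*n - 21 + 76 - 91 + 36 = -12*d^3 - 8*d^2 + 4*d - 84*n^3 + n^2*(122*d - 70) + n*(14*d^2 + 48*d - 14)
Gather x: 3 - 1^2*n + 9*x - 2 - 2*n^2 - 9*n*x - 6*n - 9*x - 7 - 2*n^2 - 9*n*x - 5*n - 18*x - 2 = -4*n^2 - 12*n + x*(-18*n - 18) - 8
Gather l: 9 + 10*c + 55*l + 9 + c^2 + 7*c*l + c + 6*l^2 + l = c^2 + 11*c + 6*l^2 + l*(7*c + 56) + 18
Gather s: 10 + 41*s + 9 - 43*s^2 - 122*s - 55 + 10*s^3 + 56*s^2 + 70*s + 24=10*s^3 + 13*s^2 - 11*s - 12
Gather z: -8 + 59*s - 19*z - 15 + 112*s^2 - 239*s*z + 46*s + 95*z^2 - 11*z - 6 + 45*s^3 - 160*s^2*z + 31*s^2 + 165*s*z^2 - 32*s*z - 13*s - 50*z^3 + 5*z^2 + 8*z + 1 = 45*s^3 + 143*s^2 + 92*s - 50*z^3 + z^2*(165*s + 100) + z*(-160*s^2 - 271*s - 22) - 28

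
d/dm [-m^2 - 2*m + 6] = -2*m - 2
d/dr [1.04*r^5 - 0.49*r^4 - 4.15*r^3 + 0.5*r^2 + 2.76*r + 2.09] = 5.2*r^4 - 1.96*r^3 - 12.45*r^2 + 1.0*r + 2.76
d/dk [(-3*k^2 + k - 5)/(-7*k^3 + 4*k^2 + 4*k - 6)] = (-21*k^4 + 14*k^3 - 121*k^2 + 76*k + 14)/(49*k^6 - 56*k^5 - 40*k^4 + 116*k^3 - 32*k^2 - 48*k + 36)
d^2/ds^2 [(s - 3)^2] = 2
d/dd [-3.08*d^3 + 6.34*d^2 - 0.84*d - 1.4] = -9.24*d^2 + 12.68*d - 0.84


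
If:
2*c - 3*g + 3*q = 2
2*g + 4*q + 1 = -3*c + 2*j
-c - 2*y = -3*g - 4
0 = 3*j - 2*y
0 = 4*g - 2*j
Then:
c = 19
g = -5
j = -10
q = -17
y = -15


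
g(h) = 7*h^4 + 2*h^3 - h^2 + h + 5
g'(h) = 28*h^3 + 6*h^2 - 2*h + 1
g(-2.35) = 184.66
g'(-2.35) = -324.55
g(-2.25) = 154.31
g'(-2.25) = -283.06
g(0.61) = 6.66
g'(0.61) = 8.37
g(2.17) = 178.11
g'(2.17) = 311.03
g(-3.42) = 867.52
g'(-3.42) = -1042.03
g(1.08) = 16.96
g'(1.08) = 41.11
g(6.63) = 14076.00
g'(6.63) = 8411.64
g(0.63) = 6.84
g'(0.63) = 9.12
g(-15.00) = 347390.00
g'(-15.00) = -93119.00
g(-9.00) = 44384.00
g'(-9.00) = -19907.00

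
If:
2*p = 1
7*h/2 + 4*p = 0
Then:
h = -4/7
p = 1/2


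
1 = 1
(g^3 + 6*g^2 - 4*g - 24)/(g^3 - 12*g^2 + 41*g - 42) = (g^2 + 8*g + 12)/(g^2 - 10*g + 21)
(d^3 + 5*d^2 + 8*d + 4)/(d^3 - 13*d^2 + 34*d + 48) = (d^2 + 4*d + 4)/(d^2 - 14*d + 48)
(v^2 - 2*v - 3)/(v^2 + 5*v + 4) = (v - 3)/(v + 4)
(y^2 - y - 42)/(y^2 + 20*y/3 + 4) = 3*(y - 7)/(3*y + 2)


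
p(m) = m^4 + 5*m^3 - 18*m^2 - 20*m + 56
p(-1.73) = 19.80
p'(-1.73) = 66.46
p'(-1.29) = 42.81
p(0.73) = 34.04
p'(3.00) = 115.00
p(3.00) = 50.00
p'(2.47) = 42.87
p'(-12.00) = -4340.00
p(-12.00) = 9800.00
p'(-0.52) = 2.21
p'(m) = 4*m^3 + 15*m^2 - 36*m - 20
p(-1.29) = 43.88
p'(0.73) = -36.73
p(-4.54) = -267.25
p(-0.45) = 60.94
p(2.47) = 9.35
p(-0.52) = 60.90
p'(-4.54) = 78.31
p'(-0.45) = -1.13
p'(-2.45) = 99.41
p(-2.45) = -40.55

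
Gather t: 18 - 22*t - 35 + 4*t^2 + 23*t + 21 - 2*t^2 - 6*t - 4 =2*t^2 - 5*t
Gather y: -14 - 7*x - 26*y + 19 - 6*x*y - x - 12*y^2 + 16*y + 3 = -8*x - 12*y^2 + y*(-6*x - 10) + 8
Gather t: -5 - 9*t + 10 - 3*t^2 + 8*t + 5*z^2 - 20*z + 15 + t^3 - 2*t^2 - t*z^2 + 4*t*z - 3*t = t^3 - 5*t^2 + t*(-z^2 + 4*z - 4) + 5*z^2 - 20*z + 20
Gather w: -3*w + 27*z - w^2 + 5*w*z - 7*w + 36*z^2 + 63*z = -w^2 + w*(5*z - 10) + 36*z^2 + 90*z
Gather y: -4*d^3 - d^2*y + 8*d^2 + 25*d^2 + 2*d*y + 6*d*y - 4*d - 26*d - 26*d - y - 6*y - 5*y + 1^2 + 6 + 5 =-4*d^3 + 33*d^2 - 56*d + y*(-d^2 + 8*d - 12) + 12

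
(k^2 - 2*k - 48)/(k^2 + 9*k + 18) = (k - 8)/(k + 3)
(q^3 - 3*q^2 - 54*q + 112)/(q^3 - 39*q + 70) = (q - 8)/(q - 5)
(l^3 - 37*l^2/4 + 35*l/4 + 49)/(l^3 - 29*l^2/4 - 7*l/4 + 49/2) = (l - 4)/(l - 2)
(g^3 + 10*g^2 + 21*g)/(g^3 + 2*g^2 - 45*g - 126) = g*(g + 7)/(g^2 - g - 42)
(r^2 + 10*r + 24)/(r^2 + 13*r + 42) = (r + 4)/(r + 7)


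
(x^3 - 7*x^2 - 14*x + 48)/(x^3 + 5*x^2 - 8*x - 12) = (x^2 - 5*x - 24)/(x^2 + 7*x + 6)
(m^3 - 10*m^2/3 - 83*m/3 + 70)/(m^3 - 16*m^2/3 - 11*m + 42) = (m + 5)/(m + 3)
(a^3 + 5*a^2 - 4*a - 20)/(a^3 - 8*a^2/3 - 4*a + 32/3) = 3*(a + 5)/(3*a - 8)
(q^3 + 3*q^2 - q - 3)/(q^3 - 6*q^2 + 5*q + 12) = (q^2 + 2*q - 3)/(q^2 - 7*q + 12)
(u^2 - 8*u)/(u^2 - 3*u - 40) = u/(u + 5)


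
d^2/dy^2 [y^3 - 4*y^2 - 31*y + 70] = 6*y - 8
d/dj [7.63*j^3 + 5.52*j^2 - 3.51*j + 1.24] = 22.89*j^2 + 11.04*j - 3.51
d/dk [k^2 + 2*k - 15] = 2*k + 2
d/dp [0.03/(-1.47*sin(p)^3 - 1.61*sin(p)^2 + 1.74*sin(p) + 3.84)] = (0.1323*sin(p)^2 + 0.0966*sin(p) - 0.0522)*cos(p)/(1.47*sin(p)^3 + 1.61*sin(p)^2 - 1.74*sin(p) - 3.84)^2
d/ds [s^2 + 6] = 2*s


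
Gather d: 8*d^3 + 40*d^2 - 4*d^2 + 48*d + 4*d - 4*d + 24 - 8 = 8*d^3 + 36*d^2 + 48*d + 16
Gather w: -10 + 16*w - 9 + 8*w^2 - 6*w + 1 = 8*w^2 + 10*w - 18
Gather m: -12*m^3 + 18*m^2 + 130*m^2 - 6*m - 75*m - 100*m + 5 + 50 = -12*m^3 + 148*m^2 - 181*m + 55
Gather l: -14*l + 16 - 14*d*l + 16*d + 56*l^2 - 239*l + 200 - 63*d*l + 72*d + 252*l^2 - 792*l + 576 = 88*d + 308*l^2 + l*(-77*d - 1045) + 792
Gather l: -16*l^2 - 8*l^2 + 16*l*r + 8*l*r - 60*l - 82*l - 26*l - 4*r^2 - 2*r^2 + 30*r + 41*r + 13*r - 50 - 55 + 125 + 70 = -24*l^2 + l*(24*r - 168) - 6*r^2 + 84*r + 90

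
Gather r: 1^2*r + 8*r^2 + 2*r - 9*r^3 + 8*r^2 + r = -9*r^3 + 16*r^2 + 4*r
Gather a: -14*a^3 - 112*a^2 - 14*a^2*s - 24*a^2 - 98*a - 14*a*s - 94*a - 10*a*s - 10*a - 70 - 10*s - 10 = -14*a^3 + a^2*(-14*s - 136) + a*(-24*s - 202) - 10*s - 80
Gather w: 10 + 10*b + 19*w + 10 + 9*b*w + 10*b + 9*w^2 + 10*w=20*b + 9*w^2 + w*(9*b + 29) + 20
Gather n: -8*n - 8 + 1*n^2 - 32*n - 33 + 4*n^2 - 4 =5*n^2 - 40*n - 45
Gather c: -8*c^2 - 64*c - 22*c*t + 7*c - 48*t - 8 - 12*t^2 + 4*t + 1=-8*c^2 + c*(-22*t - 57) - 12*t^2 - 44*t - 7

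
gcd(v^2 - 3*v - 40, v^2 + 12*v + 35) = v + 5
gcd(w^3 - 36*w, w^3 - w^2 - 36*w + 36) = w^2 - 36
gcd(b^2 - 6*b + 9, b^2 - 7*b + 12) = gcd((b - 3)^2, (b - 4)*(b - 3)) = b - 3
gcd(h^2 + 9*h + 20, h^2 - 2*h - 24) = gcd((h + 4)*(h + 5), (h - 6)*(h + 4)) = h + 4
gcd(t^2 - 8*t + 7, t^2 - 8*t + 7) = t^2 - 8*t + 7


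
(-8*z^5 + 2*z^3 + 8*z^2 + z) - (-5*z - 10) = -8*z^5 + 2*z^3 + 8*z^2 + 6*z + 10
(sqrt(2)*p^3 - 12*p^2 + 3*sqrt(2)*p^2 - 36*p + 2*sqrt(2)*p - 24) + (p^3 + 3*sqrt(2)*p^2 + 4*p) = p^3 + sqrt(2)*p^3 - 12*p^2 + 6*sqrt(2)*p^2 - 32*p + 2*sqrt(2)*p - 24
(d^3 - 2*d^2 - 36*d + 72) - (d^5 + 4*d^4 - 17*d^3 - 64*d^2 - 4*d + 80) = -d^5 - 4*d^4 + 18*d^3 + 62*d^2 - 32*d - 8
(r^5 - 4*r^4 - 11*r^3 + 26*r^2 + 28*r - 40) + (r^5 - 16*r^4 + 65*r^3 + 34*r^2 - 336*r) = 2*r^5 - 20*r^4 + 54*r^3 + 60*r^2 - 308*r - 40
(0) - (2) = -2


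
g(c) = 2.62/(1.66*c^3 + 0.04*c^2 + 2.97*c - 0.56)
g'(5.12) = -0.01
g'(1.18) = -0.80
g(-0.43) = -1.34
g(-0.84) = -0.65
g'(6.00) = -0.00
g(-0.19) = -2.31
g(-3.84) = -0.02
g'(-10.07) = -0.00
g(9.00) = 0.00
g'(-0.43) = -2.63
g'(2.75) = -0.06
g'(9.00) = -0.00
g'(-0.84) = -1.05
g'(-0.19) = -6.38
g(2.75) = 0.06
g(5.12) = 0.01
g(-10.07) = -0.00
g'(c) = 2.62*(-4.98*c^2 - 0.08*c - 2.97)/(1.66*c^3 + 0.04*c^2 + 2.97*c - 0.56)^2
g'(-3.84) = -0.02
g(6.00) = 0.01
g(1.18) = 0.46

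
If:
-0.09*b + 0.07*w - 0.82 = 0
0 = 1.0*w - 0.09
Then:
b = -9.04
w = 0.09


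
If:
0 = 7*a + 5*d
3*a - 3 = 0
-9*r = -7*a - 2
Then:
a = 1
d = -7/5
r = 1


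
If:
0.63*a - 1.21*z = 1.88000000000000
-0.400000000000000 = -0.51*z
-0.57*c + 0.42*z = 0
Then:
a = 4.49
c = 0.58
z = 0.78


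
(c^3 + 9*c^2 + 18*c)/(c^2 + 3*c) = c + 6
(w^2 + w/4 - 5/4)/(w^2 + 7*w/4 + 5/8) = 2*(w - 1)/(2*w + 1)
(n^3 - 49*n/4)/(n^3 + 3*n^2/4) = (4*n^2 - 49)/(n*(4*n + 3))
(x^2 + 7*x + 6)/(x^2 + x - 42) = (x^2 + 7*x + 6)/(x^2 + x - 42)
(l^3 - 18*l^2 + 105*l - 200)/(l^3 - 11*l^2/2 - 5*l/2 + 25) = 2*(l^2 - 13*l + 40)/(2*l^2 - l - 10)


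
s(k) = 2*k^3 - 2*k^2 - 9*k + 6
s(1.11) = -3.72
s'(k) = 6*k^2 - 4*k - 9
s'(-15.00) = 1401.00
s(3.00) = 15.00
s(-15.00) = -7059.00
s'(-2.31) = 32.26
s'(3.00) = 33.00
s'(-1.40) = 8.36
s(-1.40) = 9.19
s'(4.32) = 85.69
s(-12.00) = -3630.00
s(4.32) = 91.04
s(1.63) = -5.32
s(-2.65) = -21.41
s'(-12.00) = 903.00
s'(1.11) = -6.05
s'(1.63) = 0.42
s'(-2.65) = 43.74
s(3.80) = 52.66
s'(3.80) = 62.44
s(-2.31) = -8.53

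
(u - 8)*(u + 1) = u^2 - 7*u - 8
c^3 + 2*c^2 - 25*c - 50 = (c - 5)*(c + 2)*(c + 5)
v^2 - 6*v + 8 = (v - 4)*(v - 2)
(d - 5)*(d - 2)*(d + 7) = d^3 - 39*d + 70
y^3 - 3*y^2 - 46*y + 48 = (y - 8)*(y - 1)*(y + 6)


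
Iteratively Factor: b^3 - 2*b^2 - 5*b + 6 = (b + 2)*(b^2 - 4*b + 3) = (b - 3)*(b + 2)*(b - 1)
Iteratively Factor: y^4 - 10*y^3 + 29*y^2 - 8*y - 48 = (y + 1)*(y^3 - 11*y^2 + 40*y - 48) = (y - 4)*(y + 1)*(y^2 - 7*y + 12) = (y - 4)*(y - 3)*(y + 1)*(y - 4)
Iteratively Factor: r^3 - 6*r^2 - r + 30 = (r - 5)*(r^2 - r - 6) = (r - 5)*(r + 2)*(r - 3)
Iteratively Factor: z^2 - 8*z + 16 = (z - 4)*(z - 4)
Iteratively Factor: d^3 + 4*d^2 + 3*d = (d + 1)*(d^2 + 3*d) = (d + 1)*(d + 3)*(d)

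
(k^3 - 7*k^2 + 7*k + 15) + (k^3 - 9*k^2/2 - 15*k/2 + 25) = 2*k^3 - 23*k^2/2 - k/2 + 40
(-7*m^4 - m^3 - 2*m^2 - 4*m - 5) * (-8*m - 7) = 56*m^5 + 57*m^4 + 23*m^3 + 46*m^2 + 68*m + 35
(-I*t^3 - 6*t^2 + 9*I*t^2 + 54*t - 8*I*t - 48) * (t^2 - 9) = -I*t^5 - 6*t^4 + 9*I*t^4 + 54*t^3 + I*t^3 + 6*t^2 - 81*I*t^2 - 486*t + 72*I*t + 432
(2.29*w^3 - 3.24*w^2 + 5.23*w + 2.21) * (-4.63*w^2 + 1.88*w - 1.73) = -10.6027*w^5 + 19.3064*w^4 - 34.2678*w^3 + 5.2053*w^2 - 4.8931*w - 3.8233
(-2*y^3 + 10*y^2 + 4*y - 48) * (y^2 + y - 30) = -2*y^5 + 8*y^4 + 74*y^3 - 344*y^2 - 168*y + 1440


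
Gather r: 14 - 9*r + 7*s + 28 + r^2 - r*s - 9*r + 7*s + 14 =r^2 + r*(-s - 18) + 14*s + 56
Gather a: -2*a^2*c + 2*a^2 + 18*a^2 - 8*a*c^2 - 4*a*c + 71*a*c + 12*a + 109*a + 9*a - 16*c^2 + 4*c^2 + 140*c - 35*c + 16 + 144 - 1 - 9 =a^2*(20 - 2*c) + a*(-8*c^2 + 67*c + 130) - 12*c^2 + 105*c + 150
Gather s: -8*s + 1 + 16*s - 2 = 8*s - 1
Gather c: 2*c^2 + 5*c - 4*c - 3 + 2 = 2*c^2 + c - 1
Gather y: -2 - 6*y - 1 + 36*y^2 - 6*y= 36*y^2 - 12*y - 3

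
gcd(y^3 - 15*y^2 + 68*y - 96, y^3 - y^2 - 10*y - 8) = y - 4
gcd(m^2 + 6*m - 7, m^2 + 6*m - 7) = m^2 + 6*m - 7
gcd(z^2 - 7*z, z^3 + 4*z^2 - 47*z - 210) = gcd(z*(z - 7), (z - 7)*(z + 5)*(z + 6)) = z - 7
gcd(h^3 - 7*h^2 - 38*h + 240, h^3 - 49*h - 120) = h - 8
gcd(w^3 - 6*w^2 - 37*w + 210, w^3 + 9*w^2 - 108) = w + 6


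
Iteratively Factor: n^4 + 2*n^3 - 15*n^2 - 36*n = (n - 4)*(n^3 + 6*n^2 + 9*n) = (n - 4)*(n + 3)*(n^2 + 3*n) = (n - 4)*(n + 3)^2*(n)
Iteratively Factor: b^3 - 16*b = (b)*(b^2 - 16) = b*(b - 4)*(b + 4)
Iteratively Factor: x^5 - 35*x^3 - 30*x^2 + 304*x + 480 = (x - 4)*(x^4 + 4*x^3 - 19*x^2 - 106*x - 120) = (x - 4)*(x + 2)*(x^3 + 2*x^2 - 23*x - 60) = (x - 4)*(x + 2)*(x + 3)*(x^2 - x - 20) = (x - 4)*(x + 2)*(x + 3)*(x + 4)*(x - 5)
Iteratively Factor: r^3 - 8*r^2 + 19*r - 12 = (r - 1)*(r^2 - 7*r + 12) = (r - 3)*(r - 1)*(r - 4)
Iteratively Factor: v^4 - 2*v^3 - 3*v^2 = (v - 3)*(v^3 + v^2) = (v - 3)*(v + 1)*(v^2) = v*(v - 3)*(v + 1)*(v)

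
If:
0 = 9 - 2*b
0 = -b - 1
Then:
No Solution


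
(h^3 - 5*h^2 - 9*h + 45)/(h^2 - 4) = (h^3 - 5*h^2 - 9*h + 45)/(h^2 - 4)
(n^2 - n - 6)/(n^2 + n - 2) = (n - 3)/(n - 1)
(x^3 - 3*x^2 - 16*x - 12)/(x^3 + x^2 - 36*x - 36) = (x + 2)/(x + 6)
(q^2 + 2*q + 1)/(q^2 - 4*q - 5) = (q + 1)/(q - 5)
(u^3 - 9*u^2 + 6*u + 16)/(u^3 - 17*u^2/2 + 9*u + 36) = 2*(u^3 - 9*u^2 + 6*u + 16)/(2*u^3 - 17*u^2 + 18*u + 72)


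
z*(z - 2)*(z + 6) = z^3 + 4*z^2 - 12*z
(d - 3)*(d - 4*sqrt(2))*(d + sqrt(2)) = d^3 - 3*sqrt(2)*d^2 - 3*d^2 - 8*d + 9*sqrt(2)*d + 24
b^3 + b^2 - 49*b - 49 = (b - 7)*(b + 1)*(b + 7)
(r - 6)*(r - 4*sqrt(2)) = r^2 - 6*r - 4*sqrt(2)*r + 24*sqrt(2)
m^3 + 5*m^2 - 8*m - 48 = (m - 3)*(m + 4)^2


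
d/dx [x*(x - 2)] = 2*x - 2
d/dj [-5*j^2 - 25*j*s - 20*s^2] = -10*j - 25*s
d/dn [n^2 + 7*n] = 2*n + 7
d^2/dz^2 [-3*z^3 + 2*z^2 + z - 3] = 4 - 18*z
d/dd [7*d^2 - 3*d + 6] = 14*d - 3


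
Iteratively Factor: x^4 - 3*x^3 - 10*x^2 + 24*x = (x + 3)*(x^3 - 6*x^2 + 8*x) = x*(x + 3)*(x^2 - 6*x + 8) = x*(x - 2)*(x + 3)*(x - 4)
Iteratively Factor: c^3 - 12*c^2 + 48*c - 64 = (c - 4)*(c^2 - 8*c + 16) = (c - 4)^2*(c - 4)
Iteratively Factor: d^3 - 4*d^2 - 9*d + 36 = (d - 4)*(d^2 - 9) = (d - 4)*(d - 3)*(d + 3)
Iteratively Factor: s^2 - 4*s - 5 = (s - 5)*(s + 1)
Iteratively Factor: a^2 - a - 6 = (a - 3)*(a + 2)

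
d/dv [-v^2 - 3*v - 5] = -2*v - 3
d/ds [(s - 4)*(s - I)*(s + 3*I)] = 3*s^2 + 4*s*(-2 + I) + 3 - 8*I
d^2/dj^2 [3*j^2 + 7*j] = 6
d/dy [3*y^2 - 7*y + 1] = 6*y - 7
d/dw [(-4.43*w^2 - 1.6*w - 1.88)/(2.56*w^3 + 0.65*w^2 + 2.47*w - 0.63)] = (11.3408*w^4 + 8.192*w^3 + 4.5363*w^2 + 8.0258*w + 5.6516)/(6.5536*w^6 + 3.328*w^5 + 13.0689*w^4 - 0.0145999999999997*w^3 + 5.2819*w^2 - 3.1122*w + 0.3969)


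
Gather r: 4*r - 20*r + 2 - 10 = -16*r - 8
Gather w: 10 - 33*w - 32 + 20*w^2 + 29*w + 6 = 20*w^2 - 4*w - 16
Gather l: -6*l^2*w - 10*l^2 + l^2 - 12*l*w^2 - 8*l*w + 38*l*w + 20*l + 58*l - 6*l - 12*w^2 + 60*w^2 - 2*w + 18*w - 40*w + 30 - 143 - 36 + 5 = l^2*(-6*w - 9) + l*(-12*w^2 + 30*w + 72) + 48*w^2 - 24*w - 144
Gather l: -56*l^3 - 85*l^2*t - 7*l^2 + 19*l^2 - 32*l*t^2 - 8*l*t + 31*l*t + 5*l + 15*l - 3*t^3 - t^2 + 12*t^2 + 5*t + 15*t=-56*l^3 + l^2*(12 - 85*t) + l*(-32*t^2 + 23*t + 20) - 3*t^3 + 11*t^2 + 20*t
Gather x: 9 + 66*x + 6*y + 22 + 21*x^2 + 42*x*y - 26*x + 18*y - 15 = 21*x^2 + x*(42*y + 40) + 24*y + 16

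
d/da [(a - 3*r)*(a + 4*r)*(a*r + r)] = r*(3*a^2 + 2*a*r + 2*a - 12*r^2 + r)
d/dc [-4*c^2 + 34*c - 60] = 34 - 8*c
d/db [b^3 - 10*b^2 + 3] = b*(3*b - 20)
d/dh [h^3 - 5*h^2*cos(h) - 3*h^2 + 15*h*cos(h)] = 5*h^2*sin(h) + 3*h^2 - 15*h*sin(h) - 10*h*cos(h) - 6*h + 15*cos(h)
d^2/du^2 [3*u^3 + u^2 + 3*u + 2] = 18*u + 2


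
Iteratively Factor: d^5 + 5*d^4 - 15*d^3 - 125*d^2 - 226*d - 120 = (d + 2)*(d^4 + 3*d^3 - 21*d^2 - 83*d - 60) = (d + 2)*(d + 4)*(d^3 - d^2 - 17*d - 15) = (d + 1)*(d + 2)*(d + 4)*(d^2 - 2*d - 15) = (d + 1)*(d + 2)*(d + 3)*(d + 4)*(d - 5)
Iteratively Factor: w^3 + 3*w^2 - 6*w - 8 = (w + 4)*(w^2 - w - 2) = (w + 1)*(w + 4)*(w - 2)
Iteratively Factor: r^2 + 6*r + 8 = (r + 2)*(r + 4)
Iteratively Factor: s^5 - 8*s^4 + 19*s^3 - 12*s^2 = (s - 1)*(s^4 - 7*s^3 + 12*s^2) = (s - 3)*(s - 1)*(s^3 - 4*s^2) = s*(s - 3)*(s - 1)*(s^2 - 4*s) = s*(s - 4)*(s - 3)*(s - 1)*(s)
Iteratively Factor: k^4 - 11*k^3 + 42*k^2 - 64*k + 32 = (k - 1)*(k^3 - 10*k^2 + 32*k - 32) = (k - 4)*(k - 1)*(k^2 - 6*k + 8) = (k - 4)^2*(k - 1)*(k - 2)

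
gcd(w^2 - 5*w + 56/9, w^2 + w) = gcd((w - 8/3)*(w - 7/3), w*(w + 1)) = 1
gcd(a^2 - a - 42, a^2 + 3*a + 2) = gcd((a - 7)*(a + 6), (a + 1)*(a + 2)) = 1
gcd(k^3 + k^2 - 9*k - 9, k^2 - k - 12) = k + 3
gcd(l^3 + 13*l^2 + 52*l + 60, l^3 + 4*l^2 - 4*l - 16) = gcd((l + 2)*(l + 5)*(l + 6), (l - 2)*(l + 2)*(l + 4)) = l + 2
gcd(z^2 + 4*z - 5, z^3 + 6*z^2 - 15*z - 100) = z + 5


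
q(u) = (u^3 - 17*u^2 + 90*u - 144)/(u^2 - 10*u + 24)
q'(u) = (10 - 2*u)*(u^3 - 17*u^2 + 90*u - 144)/(u^2 - 10*u + 24)^2 + (3*u^2 - 34*u + 90)/(u^2 - 10*u + 24) = (u^2 - 8*u + 20)/(u^2 - 8*u + 16)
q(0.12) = -5.85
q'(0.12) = 1.27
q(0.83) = -4.91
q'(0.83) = 1.40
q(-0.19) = -6.24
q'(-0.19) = 1.23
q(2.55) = -1.69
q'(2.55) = 2.90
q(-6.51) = -13.13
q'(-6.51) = 1.04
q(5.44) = -4.34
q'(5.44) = 2.93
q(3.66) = 8.42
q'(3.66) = 35.60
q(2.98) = -0.10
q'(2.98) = 4.84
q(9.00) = 1.20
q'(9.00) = 1.16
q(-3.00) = -9.43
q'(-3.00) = 1.08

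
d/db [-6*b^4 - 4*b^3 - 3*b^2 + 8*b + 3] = -24*b^3 - 12*b^2 - 6*b + 8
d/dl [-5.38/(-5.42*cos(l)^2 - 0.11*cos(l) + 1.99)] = (58.3192*cos(l) + 0.5918)*sin(l)/(5.42*cos(l)^2 + 0.11*cos(l) - 1.99)^2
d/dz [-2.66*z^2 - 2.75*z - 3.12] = -5.32*z - 2.75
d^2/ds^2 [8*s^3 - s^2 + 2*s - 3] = 48*s - 2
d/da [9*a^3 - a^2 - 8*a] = 27*a^2 - 2*a - 8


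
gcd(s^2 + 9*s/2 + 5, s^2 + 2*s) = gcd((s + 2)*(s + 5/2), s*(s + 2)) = s + 2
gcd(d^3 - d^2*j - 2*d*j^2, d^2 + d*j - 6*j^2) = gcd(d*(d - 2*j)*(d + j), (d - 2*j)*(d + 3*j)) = d - 2*j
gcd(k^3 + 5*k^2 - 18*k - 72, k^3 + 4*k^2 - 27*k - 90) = k^2 + 9*k + 18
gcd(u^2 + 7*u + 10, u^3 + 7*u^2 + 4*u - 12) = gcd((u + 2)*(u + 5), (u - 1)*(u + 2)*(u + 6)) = u + 2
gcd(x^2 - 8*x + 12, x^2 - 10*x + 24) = x - 6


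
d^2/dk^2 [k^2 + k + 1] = 2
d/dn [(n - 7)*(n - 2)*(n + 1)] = 3*n^2 - 16*n + 5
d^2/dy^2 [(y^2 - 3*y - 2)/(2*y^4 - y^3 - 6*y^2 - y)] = 2*(12*y^8 - 78*y^7 - 19*y^6 + 171*y^5 + 129*y^4 - 199*y^3 - 222*y^2 - 36*y - 2)/(y^3*(8*y^9 - 12*y^8 - 66*y^7 + 59*y^6 + 210*y^5 - 39*y^4 - 246*y^3 - 111*y^2 - 18*y - 1))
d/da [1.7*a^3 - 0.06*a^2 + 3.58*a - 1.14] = 5.1*a^2 - 0.12*a + 3.58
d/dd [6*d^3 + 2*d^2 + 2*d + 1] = 18*d^2 + 4*d + 2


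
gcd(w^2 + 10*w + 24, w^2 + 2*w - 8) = w + 4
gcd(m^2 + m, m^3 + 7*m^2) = m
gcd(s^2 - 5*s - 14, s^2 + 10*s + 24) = 1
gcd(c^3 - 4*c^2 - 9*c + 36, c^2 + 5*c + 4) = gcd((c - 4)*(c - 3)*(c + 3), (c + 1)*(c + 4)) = 1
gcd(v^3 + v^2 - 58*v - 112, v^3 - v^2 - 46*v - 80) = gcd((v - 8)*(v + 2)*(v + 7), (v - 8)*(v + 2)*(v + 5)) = v^2 - 6*v - 16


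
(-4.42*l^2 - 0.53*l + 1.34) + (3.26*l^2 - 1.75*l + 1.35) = -1.16*l^2 - 2.28*l + 2.69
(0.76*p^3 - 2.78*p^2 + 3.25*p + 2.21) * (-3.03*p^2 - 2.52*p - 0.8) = -2.3028*p^5 + 6.5082*p^4 - 3.4499*p^3 - 12.6623*p^2 - 8.1692*p - 1.768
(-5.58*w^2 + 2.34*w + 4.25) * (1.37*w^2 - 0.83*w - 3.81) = -7.6446*w^4 + 7.8372*w^3 + 25.1401*w^2 - 12.4429*w - 16.1925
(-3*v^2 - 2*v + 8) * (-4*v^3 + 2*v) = 12*v^5 + 8*v^4 - 38*v^3 - 4*v^2 + 16*v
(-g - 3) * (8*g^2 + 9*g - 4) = -8*g^3 - 33*g^2 - 23*g + 12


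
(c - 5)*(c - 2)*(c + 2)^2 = c^4 - 3*c^3 - 14*c^2 + 12*c + 40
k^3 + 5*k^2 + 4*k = k*(k + 1)*(k + 4)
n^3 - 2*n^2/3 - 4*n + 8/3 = (n - 2)*(n - 2/3)*(n + 2)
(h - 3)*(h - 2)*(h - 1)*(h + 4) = h^4 - 2*h^3 - 13*h^2 + 38*h - 24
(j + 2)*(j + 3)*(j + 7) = j^3 + 12*j^2 + 41*j + 42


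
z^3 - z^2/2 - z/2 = z*(z - 1)*(z + 1/2)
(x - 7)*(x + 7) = x^2 - 49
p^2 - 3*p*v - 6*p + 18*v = (p - 6)*(p - 3*v)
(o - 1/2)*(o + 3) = o^2 + 5*o/2 - 3/2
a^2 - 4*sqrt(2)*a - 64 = (a - 8*sqrt(2))*(a + 4*sqrt(2))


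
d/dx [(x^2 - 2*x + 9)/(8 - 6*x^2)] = (-3*x^2 + 31*x - 4)/(9*x^4 - 24*x^2 + 16)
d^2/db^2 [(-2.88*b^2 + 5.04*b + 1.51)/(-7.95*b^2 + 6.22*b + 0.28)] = (-2.27373675443232e-13*b^4 - 352.254959999999*b^3 - 534.14937*b^2 + 380.6937*b - 105.554576)/(502.459875*b^6 - 1179.35865*b^5 + 869.62824*b^4 - 157.567528*b^3 - 30.628416*b^2 - 1.462944*b - 0.021952)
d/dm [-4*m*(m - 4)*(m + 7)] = -12*m^2 - 24*m + 112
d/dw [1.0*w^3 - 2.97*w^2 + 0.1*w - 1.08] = 3.0*w^2 - 5.94*w + 0.1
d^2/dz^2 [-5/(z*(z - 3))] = 30*(-z^2 + 3*z - 3)/(z^3*(z^3 - 9*z^2 + 27*z - 27))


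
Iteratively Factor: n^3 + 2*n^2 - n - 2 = (n + 1)*(n^2 + n - 2) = (n - 1)*(n + 1)*(n + 2)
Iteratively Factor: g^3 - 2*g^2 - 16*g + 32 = (g - 4)*(g^2 + 2*g - 8) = (g - 4)*(g - 2)*(g + 4)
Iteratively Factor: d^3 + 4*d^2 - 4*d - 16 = (d - 2)*(d^2 + 6*d + 8) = (d - 2)*(d + 4)*(d + 2)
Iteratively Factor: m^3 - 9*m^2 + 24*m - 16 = (m - 1)*(m^2 - 8*m + 16) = (m - 4)*(m - 1)*(m - 4)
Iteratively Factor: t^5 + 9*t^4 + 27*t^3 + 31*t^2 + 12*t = (t + 3)*(t^4 + 6*t^3 + 9*t^2 + 4*t) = t*(t + 3)*(t^3 + 6*t^2 + 9*t + 4) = t*(t + 3)*(t + 4)*(t^2 + 2*t + 1) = t*(t + 1)*(t + 3)*(t + 4)*(t + 1)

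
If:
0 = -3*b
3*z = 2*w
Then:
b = 0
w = 3*z/2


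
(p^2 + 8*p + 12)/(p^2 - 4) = (p + 6)/(p - 2)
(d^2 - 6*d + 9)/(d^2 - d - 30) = (-d^2 + 6*d - 9)/(-d^2 + d + 30)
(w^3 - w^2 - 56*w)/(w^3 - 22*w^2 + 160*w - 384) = w*(w + 7)/(w^2 - 14*w + 48)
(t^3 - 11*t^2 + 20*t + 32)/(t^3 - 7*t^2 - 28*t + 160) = (t + 1)/(t + 5)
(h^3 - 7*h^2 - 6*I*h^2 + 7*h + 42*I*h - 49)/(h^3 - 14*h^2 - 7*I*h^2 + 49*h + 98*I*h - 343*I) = (h + I)/(h - 7)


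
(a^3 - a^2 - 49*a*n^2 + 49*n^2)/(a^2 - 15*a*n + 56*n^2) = (a^2 + 7*a*n - a - 7*n)/(a - 8*n)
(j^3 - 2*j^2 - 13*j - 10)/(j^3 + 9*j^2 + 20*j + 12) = (j - 5)/(j + 6)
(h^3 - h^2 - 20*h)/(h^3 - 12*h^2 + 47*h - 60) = h*(h + 4)/(h^2 - 7*h + 12)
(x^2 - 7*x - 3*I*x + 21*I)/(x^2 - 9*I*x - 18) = (x - 7)/(x - 6*I)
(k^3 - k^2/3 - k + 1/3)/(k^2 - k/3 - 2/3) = (3*k^2 + 2*k - 1)/(3*k + 2)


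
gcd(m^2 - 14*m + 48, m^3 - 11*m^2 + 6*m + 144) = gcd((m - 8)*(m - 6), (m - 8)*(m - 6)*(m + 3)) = m^2 - 14*m + 48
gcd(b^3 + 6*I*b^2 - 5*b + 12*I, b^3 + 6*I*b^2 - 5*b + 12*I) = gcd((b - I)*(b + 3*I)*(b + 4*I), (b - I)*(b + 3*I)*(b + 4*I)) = b^3 + 6*I*b^2 - 5*b + 12*I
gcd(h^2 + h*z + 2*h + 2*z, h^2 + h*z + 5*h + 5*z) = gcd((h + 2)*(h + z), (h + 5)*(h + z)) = h + z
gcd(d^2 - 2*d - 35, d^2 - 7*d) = d - 7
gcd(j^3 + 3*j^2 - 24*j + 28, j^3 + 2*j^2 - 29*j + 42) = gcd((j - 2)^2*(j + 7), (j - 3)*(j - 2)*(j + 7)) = j^2 + 5*j - 14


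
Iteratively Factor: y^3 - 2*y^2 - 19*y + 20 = (y - 5)*(y^2 + 3*y - 4) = (y - 5)*(y - 1)*(y + 4)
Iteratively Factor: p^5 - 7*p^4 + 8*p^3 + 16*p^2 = (p - 4)*(p^4 - 3*p^3 - 4*p^2) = (p - 4)^2*(p^3 + p^2) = p*(p - 4)^2*(p^2 + p) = p*(p - 4)^2*(p + 1)*(p)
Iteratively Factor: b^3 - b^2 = (b)*(b^2 - b) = b*(b - 1)*(b)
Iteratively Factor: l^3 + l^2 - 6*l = (l)*(l^2 + l - 6) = l*(l - 2)*(l + 3)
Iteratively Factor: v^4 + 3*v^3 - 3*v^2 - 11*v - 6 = (v + 1)*(v^3 + 2*v^2 - 5*v - 6) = (v + 1)*(v + 3)*(v^2 - v - 2) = (v + 1)^2*(v + 3)*(v - 2)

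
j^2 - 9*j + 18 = (j - 6)*(j - 3)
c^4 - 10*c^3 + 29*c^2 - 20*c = c*(c - 5)*(c - 4)*(c - 1)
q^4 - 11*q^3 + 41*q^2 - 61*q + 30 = (q - 5)*(q - 3)*(q - 2)*(q - 1)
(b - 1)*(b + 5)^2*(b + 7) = b^4 + 16*b^3 + 78*b^2 + 80*b - 175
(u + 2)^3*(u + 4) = u^4 + 10*u^3 + 36*u^2 + 56*u + 32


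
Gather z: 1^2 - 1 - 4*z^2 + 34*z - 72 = -4*z^2 + 34*z - 72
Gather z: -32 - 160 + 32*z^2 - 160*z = 32*z^2 - 160*z - 192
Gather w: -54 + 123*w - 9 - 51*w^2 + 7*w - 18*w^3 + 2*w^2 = -18*w^3 - 49*w^2 + 130*w - 63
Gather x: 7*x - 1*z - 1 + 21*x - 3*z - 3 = 28*x - 4*z - 4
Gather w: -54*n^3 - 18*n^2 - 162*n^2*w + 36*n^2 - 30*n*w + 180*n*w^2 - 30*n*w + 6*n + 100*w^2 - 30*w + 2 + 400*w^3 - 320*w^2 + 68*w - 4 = -54*n^3 + 18*n^2 + 6*n + 400*w^3 + w^2*(180*n - 220) + w*(-162*n^2 - 60*n + 38) - 2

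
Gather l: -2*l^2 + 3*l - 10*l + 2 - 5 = -2*l^2 - 7*l - 3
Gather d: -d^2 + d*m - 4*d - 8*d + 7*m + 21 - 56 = -d^2 + d*(m - 12) + 7*m - 35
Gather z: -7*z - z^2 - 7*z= -z^2 - 14*z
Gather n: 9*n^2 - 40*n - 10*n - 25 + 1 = 9*n^2 - 50*n - 24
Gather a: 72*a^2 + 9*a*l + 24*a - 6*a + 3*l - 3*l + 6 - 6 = 72*a^2 + a*(9*l + 18)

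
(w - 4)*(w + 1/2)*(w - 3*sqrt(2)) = w^3 - 3*sqrt(2)*w^2 - 7*w^2/2 - 2*w + 21*sqrt(2)*w/2 + 6*sqrt(2)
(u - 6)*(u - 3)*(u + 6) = u^3 - 3*u^2 - 36*u + 108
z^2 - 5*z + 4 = (z - 4)*(z - 1)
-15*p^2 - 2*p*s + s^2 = (-5*p + s)*(3*p + s)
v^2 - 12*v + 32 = (v - 8)*(v - 4)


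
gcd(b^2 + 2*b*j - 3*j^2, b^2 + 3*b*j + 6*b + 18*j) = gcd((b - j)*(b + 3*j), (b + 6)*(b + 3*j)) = b + 3*j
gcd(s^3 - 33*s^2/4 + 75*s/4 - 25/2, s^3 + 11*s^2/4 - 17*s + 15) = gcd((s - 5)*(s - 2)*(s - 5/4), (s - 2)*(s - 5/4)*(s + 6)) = s^2 - 13*s/4 + 5/2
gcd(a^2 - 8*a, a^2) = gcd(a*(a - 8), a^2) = a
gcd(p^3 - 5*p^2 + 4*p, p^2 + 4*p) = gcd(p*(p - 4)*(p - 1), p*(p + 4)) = p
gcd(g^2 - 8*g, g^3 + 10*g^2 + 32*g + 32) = 1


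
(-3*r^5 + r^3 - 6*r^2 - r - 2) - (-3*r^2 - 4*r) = -3*r^5 + r^3 - 3*r^2 + 3*r - 2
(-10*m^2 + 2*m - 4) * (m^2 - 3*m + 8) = -10*m^4 + 32*m^3 - 90*m^2 + 28*m - 32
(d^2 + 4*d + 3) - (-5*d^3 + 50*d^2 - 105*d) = 5*d^3 - 49*d^2 + 109*d + 3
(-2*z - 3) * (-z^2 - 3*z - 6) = 2*z^3 + 9*z^2 + 21*z + 18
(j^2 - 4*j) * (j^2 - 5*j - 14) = j^4 - 9*j^3 + 6*j^2 + 56*j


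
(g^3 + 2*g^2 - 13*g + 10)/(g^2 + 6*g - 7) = (g^2 + 3*g - 10)/(g + 7)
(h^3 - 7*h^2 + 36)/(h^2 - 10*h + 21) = (h^2 - 4*h - 12)/(h - 7)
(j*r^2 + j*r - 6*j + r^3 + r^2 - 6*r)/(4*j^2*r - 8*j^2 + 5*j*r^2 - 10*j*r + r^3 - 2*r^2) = (r + 3)/(4*j + r)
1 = 1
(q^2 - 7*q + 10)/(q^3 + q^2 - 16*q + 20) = (q - 5)/(q^2 + 3*q - 10)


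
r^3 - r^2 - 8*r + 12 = (r - 2)^2*(r + 3)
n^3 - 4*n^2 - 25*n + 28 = (n - 7)*(n - 1)*(n + 4)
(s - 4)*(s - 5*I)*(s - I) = s^3 - 4*s^2 - 6*I*s^2 - 5*s + 24*I*s + 20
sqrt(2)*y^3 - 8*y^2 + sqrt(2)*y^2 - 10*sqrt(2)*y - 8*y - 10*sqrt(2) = (y - 5*sqrt(2))*(y + sqrt(2))*(sqrt(2)*y + sqrt(2))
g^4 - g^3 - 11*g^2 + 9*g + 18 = (g - 3)*(g - 2)*(g + 1)*(g + 3)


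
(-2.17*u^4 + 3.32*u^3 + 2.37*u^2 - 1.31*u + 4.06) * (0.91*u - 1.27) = -1.9747*u^5 + 5.7771*u^4 - 2.0597*u^3 - 4.202*u^2 + 5.3583*u - 5.1562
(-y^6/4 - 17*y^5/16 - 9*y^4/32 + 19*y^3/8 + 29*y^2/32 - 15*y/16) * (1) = -y^6/4 - 17*y^5/16 - 9*y^4/32 + 19*y^3/8 + 29*y^2/32 - 15*y/16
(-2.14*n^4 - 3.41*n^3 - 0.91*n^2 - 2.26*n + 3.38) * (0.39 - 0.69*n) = 1.4766*n^5 + 1.5183*n^4 - 0.702*n^3 + 1.2045*n^2 - 3.2136*n + 1.3182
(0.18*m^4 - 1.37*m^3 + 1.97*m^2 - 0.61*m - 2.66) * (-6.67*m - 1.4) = -1.2006*m^5 + 8.8859*m^4 - 11.2219*m^3 + 1.3107*m^2 + 18.5962*m + 3.724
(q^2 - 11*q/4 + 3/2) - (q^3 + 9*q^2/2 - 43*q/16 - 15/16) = -q^3 - 7*q^2/2 - q/16 + 39/16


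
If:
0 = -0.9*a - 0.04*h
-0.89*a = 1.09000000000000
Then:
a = -1.22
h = 27.56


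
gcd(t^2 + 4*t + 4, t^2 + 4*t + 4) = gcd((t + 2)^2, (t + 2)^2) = t^2 + 4*t + 4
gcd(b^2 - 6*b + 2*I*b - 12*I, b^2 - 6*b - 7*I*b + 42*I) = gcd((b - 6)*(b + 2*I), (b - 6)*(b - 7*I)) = b - 6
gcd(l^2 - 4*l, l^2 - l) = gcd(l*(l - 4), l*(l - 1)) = l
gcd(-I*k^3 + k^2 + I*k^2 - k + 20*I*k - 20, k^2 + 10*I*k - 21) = 1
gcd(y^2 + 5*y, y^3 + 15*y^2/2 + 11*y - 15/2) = y + 5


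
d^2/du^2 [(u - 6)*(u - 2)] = 2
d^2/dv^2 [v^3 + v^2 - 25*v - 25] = 6*v + 2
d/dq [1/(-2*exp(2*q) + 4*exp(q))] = (exp(q) - 1)*exp(-q)/(exp(q) - 2)^2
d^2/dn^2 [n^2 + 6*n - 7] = 2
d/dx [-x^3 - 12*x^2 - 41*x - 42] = -3*x^2 - 24*x - 41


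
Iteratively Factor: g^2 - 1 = (g - 1)*(g + 1)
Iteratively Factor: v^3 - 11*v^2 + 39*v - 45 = (v - 3)*(v^2 - 8*v + 15) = (v - 3)^2*(v - 5)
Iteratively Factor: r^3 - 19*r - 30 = (r + 3)*(r^2 - 3*r - 10) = (r - 5)*(r + 3)*(r + 2)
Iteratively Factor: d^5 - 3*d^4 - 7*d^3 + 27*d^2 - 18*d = (d - 2)*(d^4 - d^3 - 9*d^2 + 9*d) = (d - 2)*(d - 1)*(d^3 - 9*d) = d*(d - 2)*(d - 1)*(d^2 - 9) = d*(d - 3)*(d - 2)*(d - 1)*(d + 3)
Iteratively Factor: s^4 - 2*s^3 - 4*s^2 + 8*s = (s - 2)*(s^3 - 4*s) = s*(s - 2)*(s^2 - 4) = s*(s - 2)*(s + 2)*(s - 2)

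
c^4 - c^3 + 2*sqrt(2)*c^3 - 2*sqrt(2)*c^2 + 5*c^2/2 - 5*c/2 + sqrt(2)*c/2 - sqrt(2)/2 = (c - 1)*(c + sqrt(2)/2)^2*(c + sqrt(2))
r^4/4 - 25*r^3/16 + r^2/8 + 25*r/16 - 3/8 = (r/4 + 1/4)*(r - 6)*(r - 1)*(r - 1/4)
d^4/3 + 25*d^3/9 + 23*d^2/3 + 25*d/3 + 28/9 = (d/3 + 1/3)*(d + 1)*(d + 7/3)*(d + 4)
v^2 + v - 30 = (v - 5)*(v + 6)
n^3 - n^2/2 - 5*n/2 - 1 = (n - 2)*(n + 1/2)*(n + 1)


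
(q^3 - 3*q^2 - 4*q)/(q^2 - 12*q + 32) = q*(q + 1)/(q - 8)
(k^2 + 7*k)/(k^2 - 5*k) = (k + 7)/(k - 5)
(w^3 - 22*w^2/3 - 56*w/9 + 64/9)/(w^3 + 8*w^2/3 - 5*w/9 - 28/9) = (3*w^2 - 26*w + 16)/(3*w^2 + 4*w - 7)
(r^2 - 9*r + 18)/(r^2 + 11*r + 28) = (r^2 - 9*r + 18)/(r^2 + 11*r + 28)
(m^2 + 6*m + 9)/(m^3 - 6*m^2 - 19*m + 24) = (m + 3)/(m^2 - 9*m + 8)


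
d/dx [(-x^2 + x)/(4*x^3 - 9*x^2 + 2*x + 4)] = (4*x^4 - 8*x^3 + 7*x^2 - 8*x + 4)/(16*x^6 - 72*x^5 + 97*x^4 - 4*x^3 - 68*x^2 + 16*x + 16)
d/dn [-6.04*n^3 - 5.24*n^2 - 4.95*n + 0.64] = -18.12*n^2 - 10.48*n - 4.95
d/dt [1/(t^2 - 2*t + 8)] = 2*(1 - t)/(t^2 - 2*t + 8)^2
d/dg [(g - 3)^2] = 2*g - 6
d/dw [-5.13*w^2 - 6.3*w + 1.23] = -10.26*w - 6.3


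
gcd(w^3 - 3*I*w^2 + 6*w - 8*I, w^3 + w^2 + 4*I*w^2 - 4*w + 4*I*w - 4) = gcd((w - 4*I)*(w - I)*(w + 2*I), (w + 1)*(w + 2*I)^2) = w + 2*I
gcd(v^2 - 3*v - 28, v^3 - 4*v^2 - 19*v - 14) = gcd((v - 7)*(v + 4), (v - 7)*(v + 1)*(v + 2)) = v - 7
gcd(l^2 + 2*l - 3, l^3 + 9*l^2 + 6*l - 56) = 1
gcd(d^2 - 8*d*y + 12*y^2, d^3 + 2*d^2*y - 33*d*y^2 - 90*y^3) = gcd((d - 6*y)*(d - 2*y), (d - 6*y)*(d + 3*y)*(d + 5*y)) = -d + 6*y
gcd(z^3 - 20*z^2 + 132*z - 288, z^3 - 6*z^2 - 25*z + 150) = z - 6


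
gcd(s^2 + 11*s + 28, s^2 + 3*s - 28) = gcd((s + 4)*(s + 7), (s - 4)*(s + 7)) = s + 7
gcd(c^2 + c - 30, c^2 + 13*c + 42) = c + 6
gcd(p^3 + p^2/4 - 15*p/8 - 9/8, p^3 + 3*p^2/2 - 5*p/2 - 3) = p^2 - p/2 - 3/2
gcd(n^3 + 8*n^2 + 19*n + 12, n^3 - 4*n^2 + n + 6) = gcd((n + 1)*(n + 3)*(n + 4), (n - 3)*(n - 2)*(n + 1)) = n + 1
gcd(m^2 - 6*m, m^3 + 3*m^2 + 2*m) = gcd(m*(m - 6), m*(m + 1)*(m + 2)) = m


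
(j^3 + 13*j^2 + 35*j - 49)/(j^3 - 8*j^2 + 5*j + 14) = (j^3 + 13*j^2 + 35*j - 49)/(j^3 - 8*j^2 + 5*j + 14)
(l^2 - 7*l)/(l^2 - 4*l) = (l - 7)/(l - 4)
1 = 1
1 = 1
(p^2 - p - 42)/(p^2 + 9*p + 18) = (p - 7)/(p + 3)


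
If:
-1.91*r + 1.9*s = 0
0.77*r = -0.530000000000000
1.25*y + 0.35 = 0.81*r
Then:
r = -0.69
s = -0.69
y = -0.73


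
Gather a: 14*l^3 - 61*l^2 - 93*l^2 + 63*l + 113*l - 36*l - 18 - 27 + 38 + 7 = 14*l^3 - 154*l^2 + 140*l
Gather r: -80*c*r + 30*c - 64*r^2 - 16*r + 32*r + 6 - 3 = 30*c - 64*r^2 + r*(16 - 80*c) + 3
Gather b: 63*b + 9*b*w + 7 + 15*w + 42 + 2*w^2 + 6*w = b*(9*w + 63) + 2*w^2 + 21*w + 49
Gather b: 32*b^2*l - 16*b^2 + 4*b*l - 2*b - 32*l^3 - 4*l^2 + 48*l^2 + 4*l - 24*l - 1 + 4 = b^2*(32*l - 16) + b*(4*l - 2) - 32*l^3 + 44*l^2 - 20*l + 3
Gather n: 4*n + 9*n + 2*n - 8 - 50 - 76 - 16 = 15*n - 150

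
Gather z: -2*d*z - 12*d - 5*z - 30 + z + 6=-12*d + z*(-2*d - 4) - 24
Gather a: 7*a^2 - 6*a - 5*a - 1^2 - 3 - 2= 7*a^2 - 11*a - 6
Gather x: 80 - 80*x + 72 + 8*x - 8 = 144 - 72*x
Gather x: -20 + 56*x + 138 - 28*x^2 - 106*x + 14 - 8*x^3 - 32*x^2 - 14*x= -8*x^3 - 60*x^2 - 64*x + 132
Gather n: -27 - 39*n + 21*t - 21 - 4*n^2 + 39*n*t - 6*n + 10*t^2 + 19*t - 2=-4*n^2 + n*(39*t - 45) + 10*t^2 + 40*t - 50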